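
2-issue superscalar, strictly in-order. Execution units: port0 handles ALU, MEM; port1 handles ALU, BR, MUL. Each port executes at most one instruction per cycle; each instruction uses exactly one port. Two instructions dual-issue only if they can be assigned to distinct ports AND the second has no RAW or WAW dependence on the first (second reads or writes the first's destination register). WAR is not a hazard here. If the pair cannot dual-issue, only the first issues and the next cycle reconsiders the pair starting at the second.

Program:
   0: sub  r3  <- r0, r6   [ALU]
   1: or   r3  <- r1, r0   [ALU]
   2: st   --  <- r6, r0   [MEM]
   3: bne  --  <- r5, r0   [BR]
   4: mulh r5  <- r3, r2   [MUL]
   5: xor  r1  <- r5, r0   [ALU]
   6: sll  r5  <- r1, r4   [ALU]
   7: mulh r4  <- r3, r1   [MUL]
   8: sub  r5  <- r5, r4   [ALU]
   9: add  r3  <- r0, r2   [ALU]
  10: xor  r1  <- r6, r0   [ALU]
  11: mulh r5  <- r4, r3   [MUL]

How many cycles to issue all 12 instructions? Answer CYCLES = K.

CYCLES = 8

0. sub.ALU @i0  | WAW r3
1. or.ALU;st.MEM @i1+i2  | dual
2. bne.BR @i3  | no-port BR/MUL
3. mulh.MUL @i4  | RAW r5
4. xor.ALU @i5  | RAW r1
5. sll.ALU;mulh.MUL @i6+i7  | dual
6. sub.ALU;add.ALU @i8+i9  | dual
7. xor.ALU;mulh.MUL @i10+i11  | dual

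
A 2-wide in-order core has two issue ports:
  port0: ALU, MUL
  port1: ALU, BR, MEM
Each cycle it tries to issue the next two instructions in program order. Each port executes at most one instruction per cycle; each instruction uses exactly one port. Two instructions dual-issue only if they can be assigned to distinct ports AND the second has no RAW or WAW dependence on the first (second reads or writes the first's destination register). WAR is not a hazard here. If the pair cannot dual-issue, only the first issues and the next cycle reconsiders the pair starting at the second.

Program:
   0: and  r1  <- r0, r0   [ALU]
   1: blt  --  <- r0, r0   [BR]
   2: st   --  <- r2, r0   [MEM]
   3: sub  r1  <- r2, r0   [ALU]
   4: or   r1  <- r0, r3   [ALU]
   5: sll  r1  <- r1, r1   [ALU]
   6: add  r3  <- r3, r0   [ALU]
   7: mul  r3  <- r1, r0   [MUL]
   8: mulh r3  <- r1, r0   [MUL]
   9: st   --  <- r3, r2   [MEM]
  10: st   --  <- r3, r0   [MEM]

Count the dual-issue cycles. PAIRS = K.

  cy0 -> i0,i1 (and.ALU/blt.BR) pair
  cy1 -> i2,i3 (st.MEM/sub.ALU) pair
  cy2 -> i4 (or.ALU) RAW+WAW r1
  cy3 -> i5,i6 (sll.ALU/add.ALU) pair
  cy4 -> i7 (mul.MUL) no-port MUL/MUL
  cy5 -> i8 (mulh.MUL) RAW r3
  cy6 -> i9 (st.MEM) no-port MEM/MEM
  cy7 -> i10 (st.MEM) tail

PAIRS = 3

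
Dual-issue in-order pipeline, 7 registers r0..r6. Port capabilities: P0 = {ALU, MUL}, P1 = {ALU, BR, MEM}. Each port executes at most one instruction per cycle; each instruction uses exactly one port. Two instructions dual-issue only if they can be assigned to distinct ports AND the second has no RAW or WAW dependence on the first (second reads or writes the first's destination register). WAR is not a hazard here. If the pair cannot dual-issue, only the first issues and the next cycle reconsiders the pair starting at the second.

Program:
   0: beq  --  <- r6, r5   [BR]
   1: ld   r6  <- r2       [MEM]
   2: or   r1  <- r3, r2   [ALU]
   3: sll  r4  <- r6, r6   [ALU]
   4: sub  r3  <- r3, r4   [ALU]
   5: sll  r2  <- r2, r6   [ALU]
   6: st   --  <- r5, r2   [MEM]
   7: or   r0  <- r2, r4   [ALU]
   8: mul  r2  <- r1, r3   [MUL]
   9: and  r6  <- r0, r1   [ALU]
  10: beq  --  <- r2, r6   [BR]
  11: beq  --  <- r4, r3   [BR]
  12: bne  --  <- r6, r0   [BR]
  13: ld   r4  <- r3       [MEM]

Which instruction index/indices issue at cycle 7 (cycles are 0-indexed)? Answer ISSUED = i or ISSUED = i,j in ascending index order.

ISSUED = 11

[0] i0  beq  -- no-port BR/MEM
[1] i1,i2  ld or  -- pair
[2] i3  sll  -- RAW r4
[3] i4,i5  sub sll  -- pair
[4] i6,i7  st or  -- pair
[5] i8,i9  mul and  -- pair
[6] i10  beq  -- no-port BR/BR
[7] i11  beq  -- no-port BR/BR
[8] i12  bne  -- no-port BR/MEM
[9] i13  ld  -- tail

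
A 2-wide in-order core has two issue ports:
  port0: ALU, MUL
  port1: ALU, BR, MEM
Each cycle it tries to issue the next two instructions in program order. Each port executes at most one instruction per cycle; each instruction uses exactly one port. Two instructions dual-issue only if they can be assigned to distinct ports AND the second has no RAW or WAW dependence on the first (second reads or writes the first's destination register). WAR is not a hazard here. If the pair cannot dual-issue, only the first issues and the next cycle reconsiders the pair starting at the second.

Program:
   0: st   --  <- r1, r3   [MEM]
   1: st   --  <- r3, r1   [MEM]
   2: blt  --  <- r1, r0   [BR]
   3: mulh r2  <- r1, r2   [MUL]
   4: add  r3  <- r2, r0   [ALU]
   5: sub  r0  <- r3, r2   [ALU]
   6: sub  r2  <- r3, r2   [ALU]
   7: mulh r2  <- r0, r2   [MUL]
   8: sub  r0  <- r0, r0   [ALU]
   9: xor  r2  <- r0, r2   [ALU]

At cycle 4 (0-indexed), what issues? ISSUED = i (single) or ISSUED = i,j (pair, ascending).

#0 head=0: st i0 no-port MEM/MEM
#1 head=1: st i1 no-port MEM/BR
#2 head=2: blt+mulh i2&i3 pair
#3 head=4: add i4 RAW r3
#4 head=5: sub+sub i5&i6 pair
#5 head=7: mulh+sub i7&i8 pair
#6 head=9: xor i9 tail

ISSUED = 5,6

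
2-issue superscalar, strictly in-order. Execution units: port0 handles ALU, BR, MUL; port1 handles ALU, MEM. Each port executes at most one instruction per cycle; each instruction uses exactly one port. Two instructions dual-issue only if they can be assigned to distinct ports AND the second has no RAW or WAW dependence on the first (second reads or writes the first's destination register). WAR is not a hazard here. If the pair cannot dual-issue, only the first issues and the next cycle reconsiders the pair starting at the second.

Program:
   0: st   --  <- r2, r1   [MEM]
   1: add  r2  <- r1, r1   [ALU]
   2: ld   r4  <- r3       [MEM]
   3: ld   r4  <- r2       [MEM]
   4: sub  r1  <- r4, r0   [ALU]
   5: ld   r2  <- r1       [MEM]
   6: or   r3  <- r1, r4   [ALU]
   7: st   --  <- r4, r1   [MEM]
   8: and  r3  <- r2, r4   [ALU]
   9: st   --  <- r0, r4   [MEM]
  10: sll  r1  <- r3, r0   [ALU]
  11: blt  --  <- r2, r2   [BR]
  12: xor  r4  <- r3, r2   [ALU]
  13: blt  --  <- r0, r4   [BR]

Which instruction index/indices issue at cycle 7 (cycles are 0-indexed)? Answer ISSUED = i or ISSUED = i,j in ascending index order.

ISSUED = 11,12

t=0 i0&i1:st.MEM/add.ALU ; dual
t=1 i2:ld.MEM ; no-port MEM/MEM
t=2 i3:ld.MEM ; RAW r4
t=3 i4:sub.ALU ; RAW r1
t=4 i5&i6:ld.MEM/or.ALU ; dual
t=5 i7&i8:st.MEM/and.ALU ; dual
t=6 i9&i10:st.MEM/sll.ALU ; dual
t=7 i11&i12:blt.BR/xor.ALU ; dual
t=8 i13:blt.BR ; tail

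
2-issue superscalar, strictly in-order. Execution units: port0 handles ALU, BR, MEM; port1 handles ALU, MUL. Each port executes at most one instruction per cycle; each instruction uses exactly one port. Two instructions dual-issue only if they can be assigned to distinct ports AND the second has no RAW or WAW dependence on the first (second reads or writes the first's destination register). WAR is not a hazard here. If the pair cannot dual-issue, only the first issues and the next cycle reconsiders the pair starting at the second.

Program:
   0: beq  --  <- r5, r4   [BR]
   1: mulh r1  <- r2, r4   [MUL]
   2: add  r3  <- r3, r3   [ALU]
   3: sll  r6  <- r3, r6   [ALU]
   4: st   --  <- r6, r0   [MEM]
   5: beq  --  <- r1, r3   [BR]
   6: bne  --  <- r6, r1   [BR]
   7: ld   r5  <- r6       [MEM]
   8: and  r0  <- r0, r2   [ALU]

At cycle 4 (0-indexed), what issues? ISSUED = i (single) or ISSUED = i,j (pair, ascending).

ISSUED = 5

c0: i0/i1 beq;mulh  dual
c1: i2 add  RAW r3
c2: i3 sll  RAW r6
c3: i4 st  no-port MEM/BR
c4: i5 beq  no-port BR/BR
c5: i6 bne  no-port BR/MEM
c6: i7/i8 ld;and  dual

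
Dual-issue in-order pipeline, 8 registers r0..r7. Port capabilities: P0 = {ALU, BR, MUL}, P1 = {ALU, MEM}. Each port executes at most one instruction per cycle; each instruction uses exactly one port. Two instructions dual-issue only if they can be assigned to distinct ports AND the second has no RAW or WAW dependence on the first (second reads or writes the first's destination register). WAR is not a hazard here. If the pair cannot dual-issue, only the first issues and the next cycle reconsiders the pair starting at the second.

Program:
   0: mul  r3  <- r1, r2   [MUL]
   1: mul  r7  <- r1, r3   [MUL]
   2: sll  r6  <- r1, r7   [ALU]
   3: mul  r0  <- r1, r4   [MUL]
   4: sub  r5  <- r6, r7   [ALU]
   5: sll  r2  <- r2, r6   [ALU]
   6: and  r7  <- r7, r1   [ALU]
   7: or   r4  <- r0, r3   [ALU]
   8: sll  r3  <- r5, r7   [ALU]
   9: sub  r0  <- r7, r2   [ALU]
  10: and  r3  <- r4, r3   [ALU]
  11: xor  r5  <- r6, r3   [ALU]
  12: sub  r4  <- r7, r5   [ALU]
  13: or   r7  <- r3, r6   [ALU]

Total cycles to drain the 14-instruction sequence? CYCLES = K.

CYCLES = 9

0. mul @i0  | no-port MUL/MUL
1. mul @i1  | RAW r7
2. sll;mul @i2,i3  | dual
3. sub;sll @i4,i5  | dual
4. and;or @i6,i7  | dual
5. sll;sub @i8,i9  | dual
6. and @i10  | RAW r3
7. xor @i11  | RAW r5
8. sub;or @i12,i13  | dual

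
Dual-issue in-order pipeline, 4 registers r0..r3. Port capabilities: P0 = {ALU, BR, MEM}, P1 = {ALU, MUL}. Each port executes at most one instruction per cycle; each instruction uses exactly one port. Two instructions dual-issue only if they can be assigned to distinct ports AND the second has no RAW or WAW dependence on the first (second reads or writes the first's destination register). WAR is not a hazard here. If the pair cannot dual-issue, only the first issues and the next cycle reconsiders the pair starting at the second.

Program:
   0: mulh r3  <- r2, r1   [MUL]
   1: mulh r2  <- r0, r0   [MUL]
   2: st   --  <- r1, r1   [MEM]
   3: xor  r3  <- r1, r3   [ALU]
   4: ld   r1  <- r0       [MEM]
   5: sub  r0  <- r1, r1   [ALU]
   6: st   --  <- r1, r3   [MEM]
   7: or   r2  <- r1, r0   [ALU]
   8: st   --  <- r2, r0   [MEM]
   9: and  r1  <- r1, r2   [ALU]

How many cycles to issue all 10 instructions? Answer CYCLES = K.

CYCLES = 6

#0 head=0: mulh i0 no-port MUL/MUL
#1 head=1: mulh;st i1+i2 dual
#2 head=3: xor;ld i3+i4 dual
#3 head=5: sub;st i5+i6 dual
#4 head=7: or i7 RAW r2
#5 head=8: st;and i8+i9 dual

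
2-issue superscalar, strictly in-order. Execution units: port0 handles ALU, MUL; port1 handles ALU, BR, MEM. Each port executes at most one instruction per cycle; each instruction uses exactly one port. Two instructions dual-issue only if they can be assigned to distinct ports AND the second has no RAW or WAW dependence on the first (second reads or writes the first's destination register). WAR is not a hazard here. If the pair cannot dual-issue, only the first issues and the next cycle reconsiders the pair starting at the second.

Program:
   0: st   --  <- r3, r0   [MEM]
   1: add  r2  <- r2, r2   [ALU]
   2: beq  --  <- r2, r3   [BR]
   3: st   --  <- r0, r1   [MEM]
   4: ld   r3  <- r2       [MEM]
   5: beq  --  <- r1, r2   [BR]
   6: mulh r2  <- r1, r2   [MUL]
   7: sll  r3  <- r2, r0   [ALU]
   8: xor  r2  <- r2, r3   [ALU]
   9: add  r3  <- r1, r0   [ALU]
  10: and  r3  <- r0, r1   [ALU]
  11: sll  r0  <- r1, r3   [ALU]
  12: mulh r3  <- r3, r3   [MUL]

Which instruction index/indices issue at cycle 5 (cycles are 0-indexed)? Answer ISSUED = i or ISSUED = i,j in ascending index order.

#0 head=0: st;add i0,i1 dual
#1 head=2: beq i2 no-port BR/MEM
#2 head=3: st i3 no-port MEM/MEM
#3 head=4: ld i4 no-port MEM/BR
#4 head=5: beq;mulh i5,i6 dual
#5 head=7: sll i7 RAW r3
#6 head=8: xor;add i8,i9 dual
#7 head=10: and i10 RAW r3
#8 head=11: sll;mulh i11,i12 dual

ISSUED = 7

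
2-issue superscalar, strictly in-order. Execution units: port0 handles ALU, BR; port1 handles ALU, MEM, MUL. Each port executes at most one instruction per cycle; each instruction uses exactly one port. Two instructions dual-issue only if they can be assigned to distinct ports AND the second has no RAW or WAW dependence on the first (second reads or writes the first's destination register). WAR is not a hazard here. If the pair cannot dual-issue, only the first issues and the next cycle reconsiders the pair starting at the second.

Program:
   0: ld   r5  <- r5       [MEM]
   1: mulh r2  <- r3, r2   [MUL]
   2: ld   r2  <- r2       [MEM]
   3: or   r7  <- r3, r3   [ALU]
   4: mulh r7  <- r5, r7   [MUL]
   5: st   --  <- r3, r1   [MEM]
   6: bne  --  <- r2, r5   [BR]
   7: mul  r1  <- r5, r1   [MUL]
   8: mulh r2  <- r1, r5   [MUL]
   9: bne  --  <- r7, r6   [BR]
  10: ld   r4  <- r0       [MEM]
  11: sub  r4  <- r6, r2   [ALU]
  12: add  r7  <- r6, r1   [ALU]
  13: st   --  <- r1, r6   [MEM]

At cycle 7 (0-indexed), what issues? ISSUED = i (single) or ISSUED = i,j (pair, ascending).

ISSUED = 10

#0 head=0: ld.MEM i0 no-port MEM/MUL
#1 head=1: mulh.MUL i1 no-port MUL/MEM
#2 head=2: ld.MEM+or.ALU i2,i3 2-wide
#3 head=4: mulh.MUL i4 no-port MUL/MEM
#4 head=5: st.MEM+bne.BR i5,i6 2-wide
#5 head=7: mul.MUL i7 no-port MUL/MUL
#6 head=8: mulh.MUL+bne.BR i8,i9 2-wide
#7 head=10: ld.MEM i10 WAW r4
#8 head=11: sub.ALU+add.ALU i11,i12 2-wide
#9 head=13: st.MEM i13 tail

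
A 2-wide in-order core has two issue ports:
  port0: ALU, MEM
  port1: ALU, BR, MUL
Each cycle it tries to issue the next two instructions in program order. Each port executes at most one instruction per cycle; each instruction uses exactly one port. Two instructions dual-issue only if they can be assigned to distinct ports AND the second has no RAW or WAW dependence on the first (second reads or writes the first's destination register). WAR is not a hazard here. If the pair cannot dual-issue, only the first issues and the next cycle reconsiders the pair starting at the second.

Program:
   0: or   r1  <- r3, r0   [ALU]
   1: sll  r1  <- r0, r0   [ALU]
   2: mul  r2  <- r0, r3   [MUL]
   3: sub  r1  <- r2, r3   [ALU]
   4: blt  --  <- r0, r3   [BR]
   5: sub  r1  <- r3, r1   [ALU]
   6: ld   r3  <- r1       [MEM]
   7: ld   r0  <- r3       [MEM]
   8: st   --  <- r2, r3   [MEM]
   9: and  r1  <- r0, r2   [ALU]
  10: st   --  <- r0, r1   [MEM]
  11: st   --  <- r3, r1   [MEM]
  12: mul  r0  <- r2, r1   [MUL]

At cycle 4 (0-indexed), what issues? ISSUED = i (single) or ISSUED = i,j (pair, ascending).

[0] i0  or  -- WAW r1
[1] i1,i2  sll;mul  -- dual
[2] i3,i4  sub;blt  -- dual
[3] i5  sub  -- RAW r1
[4] i6  ld  -- no-port MEM/MEM
[5] i7  ld  -- no-port MEM/MEM
[6] i8,i9  st;and  -- dual
[7] i10  st  -- no-port MEM/MEM
[8] i11,i12  st;mul  -- dual

ISSUED = 6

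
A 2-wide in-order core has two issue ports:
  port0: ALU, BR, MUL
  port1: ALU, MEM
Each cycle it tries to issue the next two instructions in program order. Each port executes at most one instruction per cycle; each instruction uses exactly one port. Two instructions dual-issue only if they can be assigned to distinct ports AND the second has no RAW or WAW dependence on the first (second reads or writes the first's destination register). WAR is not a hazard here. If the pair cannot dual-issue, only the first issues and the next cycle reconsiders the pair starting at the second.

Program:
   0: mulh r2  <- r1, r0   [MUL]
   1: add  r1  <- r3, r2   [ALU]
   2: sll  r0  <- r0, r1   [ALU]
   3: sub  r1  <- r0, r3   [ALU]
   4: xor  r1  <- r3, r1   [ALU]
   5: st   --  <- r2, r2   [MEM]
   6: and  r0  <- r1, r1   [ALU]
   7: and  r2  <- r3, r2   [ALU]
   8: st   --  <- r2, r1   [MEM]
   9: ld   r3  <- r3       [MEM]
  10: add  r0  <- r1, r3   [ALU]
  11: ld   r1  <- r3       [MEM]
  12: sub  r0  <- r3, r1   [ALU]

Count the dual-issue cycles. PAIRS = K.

c0: i0 mulh  RAW r2
c1: i1 add  RAW r1
c2: i2 sll  RAW r0
c3: i3 sub  RAW+WAW r1
c4: i4&i5 xor/st  2-wide
c5: i6&i7 and/and  2-wide
c6: i8 st  no-port MEM/MEM
c7: i9 ld  RAW r3
c8: i10&i11 add/ld  2-wide
c9: i12 sub  tail

PAIRS = 3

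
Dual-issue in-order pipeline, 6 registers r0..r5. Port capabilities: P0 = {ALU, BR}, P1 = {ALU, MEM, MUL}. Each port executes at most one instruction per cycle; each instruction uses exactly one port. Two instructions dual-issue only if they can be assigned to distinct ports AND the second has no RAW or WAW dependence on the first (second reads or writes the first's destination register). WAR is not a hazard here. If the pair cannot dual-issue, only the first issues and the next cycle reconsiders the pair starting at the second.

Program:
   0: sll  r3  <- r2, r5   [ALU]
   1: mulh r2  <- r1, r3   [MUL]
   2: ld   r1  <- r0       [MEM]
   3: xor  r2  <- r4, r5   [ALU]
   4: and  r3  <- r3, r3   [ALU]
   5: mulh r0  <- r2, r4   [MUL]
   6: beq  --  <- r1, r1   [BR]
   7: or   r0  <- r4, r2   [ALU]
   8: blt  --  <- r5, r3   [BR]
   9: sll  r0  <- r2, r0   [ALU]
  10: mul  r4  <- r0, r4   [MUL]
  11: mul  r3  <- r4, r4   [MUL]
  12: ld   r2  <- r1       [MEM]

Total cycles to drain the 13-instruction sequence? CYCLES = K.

#0 head=0: sll i0 RAW r3
#1 head=1: mulh i1 no-port MUL/MEM
#2 head=2: ld/xor i2,i3 2-wide
#3 head=4: and/mulh i4,i5 2-wide
#4 head=6: beq/or i6,i7 2-wide
#5 head=8: blt/sll i8,i9 2-wide
#6 head=10: mul i10 no-port MUL/MUL
#7 head=11: mul i11 no-port MUL/MEM
#8 head=12: ld i12 tail

CYCLES = 9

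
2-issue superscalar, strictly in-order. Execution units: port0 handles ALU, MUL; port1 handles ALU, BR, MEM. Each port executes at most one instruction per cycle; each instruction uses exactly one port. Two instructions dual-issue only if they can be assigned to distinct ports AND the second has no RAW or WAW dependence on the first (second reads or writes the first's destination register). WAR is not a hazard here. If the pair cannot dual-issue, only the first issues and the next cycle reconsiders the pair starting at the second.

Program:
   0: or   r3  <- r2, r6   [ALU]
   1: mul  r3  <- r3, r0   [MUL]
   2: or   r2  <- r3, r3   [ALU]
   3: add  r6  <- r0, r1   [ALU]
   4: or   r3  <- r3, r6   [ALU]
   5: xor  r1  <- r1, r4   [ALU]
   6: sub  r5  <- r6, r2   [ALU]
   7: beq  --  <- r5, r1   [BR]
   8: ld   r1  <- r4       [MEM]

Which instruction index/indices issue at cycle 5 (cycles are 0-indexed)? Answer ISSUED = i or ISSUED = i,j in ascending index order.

ISSUED = 7

t=0 i0:or ; RAW+WAW r3
t=1 i1:mul ; RAW r3
t=2 i2+i3:or add ; pair
t=3 i4+i5:or xor ; pair
t=4 i6:sub ; RAW r5
t=5 i7:beq ; no-port BR/MEM
t=6 i8:ld ; tail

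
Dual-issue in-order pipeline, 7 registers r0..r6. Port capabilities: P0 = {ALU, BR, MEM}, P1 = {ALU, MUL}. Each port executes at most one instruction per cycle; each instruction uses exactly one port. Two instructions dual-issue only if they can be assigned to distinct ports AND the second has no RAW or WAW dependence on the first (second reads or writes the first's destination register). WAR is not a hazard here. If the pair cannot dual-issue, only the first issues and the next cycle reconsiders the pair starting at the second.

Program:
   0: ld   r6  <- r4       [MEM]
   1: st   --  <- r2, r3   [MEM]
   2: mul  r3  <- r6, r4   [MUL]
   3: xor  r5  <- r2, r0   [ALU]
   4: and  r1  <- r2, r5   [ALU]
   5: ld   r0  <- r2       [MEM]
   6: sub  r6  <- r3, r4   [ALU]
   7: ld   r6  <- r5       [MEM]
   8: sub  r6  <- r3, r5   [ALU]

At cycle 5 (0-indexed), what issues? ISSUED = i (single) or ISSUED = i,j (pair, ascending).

[0] i0  ld.MEM  -- no-port MEM/MEM
[1] i1,i2  st.MEM/mul.MUL  -- dual
[2] i3  xor.ALU  -- RAW r5
[3] i4,i5  and.ALU/ld.MEM  -- dual
[4] i6  sub.ALU  -- WAW r6
[5] i7  ld.MEM  -- WAW r6
[6] i8  sub.ALU  -- tail

ISSUED = 7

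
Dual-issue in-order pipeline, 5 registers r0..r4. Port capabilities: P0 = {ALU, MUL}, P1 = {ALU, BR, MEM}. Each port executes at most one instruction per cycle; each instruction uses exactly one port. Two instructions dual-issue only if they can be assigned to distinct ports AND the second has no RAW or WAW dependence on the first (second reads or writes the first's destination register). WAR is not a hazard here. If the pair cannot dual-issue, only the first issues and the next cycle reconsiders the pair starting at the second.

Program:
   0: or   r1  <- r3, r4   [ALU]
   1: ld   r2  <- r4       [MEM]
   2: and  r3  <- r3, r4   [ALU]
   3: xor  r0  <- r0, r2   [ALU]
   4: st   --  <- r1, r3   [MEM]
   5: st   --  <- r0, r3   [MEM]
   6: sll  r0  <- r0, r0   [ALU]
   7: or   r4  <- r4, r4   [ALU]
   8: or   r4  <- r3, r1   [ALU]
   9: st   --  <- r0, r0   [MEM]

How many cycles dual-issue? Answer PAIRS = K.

PAIRS = 4

0. or ld @i0&i1  | dual
1. and xor @i2&i3  | dual
2. st @i4  | no-port MEM/MEM
3. st sll @i5&i6  | dual
4. or @i7  | WAW r4
5. or st @i8&i9  | dual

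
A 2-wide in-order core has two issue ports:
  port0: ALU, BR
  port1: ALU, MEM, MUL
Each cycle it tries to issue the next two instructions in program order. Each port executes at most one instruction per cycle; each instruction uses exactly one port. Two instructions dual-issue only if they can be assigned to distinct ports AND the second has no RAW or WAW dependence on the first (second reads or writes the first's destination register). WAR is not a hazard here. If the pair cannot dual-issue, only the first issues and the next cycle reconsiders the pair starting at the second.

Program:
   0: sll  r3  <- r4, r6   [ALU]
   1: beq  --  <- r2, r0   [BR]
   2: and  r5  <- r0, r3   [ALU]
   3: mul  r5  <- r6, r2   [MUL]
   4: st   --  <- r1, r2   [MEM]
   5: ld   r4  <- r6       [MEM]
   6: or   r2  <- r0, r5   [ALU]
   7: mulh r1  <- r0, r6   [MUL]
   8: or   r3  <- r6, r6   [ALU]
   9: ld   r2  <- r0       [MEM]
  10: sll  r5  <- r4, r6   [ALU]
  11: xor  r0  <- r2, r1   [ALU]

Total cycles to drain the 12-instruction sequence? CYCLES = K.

c0: i0/i1 sll.ALU beq.BR  2-wide
c1: i2 and.ALU  WAW r5
c2: i3 mul.MUL  no-port MUL/MEM
c3: i4 st.MEM  no-port MEM/MEM
c4: i5/i6 ld.MEM or.ALU  2-wide
c5: i7/i8 mulh.MUL or.ALU  2-wide
c6: i9/i10 ld.MEM sll.ALU  2-wide
c7: i11 xor.ALU  tail

CYCLES = 8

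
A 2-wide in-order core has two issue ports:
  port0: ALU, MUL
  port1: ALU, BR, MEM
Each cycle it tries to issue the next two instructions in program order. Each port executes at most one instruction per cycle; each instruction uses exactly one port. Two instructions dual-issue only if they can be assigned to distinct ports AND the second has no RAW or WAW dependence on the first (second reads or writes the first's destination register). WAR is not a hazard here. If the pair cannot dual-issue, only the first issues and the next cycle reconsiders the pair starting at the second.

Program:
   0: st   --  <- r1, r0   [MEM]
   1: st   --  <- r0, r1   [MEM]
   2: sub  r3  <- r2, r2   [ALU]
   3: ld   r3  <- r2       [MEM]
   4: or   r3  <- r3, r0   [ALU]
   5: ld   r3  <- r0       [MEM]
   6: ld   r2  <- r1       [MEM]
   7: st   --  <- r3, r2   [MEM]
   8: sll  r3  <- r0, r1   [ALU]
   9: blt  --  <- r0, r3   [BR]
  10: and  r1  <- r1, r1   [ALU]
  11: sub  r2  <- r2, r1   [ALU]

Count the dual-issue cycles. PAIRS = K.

PAIRS = 3

0. st @i0  | no-port MEM/MEM
1. st+sub @i1&i2  | pair
2. ld @i3  | RAW+WAW r3
3. or @i4  | WAW r3
4. ld @i5  | no-port MEM/MEM
5. ld @i6  | no-port MEM/MEM
6. st+sll @i7&i8  | pair
7. blt+and @i9&i10  | pair
8. sub @i11  | tail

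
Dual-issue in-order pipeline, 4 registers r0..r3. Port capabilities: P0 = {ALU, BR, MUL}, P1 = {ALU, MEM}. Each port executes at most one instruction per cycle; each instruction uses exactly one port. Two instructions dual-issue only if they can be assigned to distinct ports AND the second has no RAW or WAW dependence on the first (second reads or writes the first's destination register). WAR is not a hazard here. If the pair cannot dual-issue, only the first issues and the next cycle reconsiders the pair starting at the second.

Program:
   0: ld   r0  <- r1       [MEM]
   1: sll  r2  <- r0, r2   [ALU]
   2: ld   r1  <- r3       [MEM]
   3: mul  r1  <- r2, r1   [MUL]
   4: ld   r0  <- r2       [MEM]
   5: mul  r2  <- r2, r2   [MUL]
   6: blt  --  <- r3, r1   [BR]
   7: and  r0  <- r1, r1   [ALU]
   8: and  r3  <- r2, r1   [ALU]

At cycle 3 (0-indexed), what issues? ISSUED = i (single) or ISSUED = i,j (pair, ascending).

  cy0 -> i0 (ld) RAW r0
  cy1 -> i1&i2 (sll ld) dual
  cy2 -> i3&i4 (mul ld) dual
  cy3 -> i5 (mul) no-port MUL/BR
  cy4 -> i6&i7 (blt and) dual
  cy5 -> i8 (and) tail

ISSUED = 5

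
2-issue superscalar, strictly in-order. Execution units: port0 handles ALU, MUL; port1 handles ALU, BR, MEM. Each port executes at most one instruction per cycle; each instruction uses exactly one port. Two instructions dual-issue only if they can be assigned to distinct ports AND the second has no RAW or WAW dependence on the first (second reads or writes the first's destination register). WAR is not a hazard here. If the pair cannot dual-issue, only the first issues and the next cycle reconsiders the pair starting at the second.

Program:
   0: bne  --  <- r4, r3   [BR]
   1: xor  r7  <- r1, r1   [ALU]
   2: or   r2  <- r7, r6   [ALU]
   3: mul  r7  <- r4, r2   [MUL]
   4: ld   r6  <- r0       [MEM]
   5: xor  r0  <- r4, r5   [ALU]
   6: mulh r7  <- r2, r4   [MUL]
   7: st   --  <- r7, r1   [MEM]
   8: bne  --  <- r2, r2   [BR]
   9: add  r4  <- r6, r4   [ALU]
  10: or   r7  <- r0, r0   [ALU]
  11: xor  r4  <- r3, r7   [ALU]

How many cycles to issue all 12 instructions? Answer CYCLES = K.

#0 head=0: bne.BR;xor.ALU i0&i1 pair
#1 head=2: or.ALU i2 RAW r2
#2 head=3: mul.MUL;ld.MEM i3&i4 pair
#3 head=5: xor.ALU;mulh.MUL i5&i6 pair
#4 head=7: st.MEM i7 no-port MEM/BR
#5 head=8: bne.BR;add.ALU i8&i9 pair
#6 head=10: or.ALU i10 RAW r7
#7 head=11: xor.ALU i11 tail

CYCLES = 8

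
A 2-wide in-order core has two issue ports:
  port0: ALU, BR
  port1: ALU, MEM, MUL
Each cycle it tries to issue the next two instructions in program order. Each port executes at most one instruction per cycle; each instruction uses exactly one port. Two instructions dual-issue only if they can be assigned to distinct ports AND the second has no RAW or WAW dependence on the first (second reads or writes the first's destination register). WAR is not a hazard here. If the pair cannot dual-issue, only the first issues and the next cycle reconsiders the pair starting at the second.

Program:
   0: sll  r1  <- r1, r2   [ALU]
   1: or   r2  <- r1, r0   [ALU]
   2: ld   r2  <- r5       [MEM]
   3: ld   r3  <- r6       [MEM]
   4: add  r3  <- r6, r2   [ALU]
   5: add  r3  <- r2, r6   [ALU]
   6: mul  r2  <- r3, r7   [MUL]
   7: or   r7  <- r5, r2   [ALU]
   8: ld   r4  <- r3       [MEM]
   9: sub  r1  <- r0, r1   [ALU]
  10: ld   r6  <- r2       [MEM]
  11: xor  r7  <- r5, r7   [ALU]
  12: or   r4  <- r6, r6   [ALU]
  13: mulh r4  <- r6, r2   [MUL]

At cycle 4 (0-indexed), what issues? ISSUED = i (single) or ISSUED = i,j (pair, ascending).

c0: i0 sll  RAW r1
c1: i1 or  WAW r2
c2: i2 ld  no-port MEM/MEM
c3: i3 ld  WAW r3
c4: i4 add  WAW r3
c5: i5 add  RAW r3
c6: i6 mul  RAW r2
c7: i7+i8 or/ld  pair
c8: i9+i10 sub/ld  pair
c9: i11+i12 xor/or  pair
c10: i13 mulh  tail

ISSUED = 4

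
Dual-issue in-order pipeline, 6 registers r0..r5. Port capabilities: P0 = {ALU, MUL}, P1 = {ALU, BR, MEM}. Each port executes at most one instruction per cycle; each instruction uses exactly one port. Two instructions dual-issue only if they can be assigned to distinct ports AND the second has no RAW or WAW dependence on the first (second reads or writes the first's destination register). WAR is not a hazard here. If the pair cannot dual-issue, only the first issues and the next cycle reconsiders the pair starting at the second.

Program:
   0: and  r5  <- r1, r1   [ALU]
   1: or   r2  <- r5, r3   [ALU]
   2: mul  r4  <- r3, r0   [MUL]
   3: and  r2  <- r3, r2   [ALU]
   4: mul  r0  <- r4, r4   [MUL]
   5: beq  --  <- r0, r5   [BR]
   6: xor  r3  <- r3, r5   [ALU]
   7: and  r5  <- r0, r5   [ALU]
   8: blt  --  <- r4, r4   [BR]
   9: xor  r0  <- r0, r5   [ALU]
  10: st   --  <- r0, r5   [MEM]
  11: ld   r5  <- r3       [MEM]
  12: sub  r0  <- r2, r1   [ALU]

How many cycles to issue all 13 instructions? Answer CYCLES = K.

t=0 i0:and ; RAW r5
t=1 i1&i2:or;mul ; pair
t=2 i3&i4:and;mul ; pair
t=3 i5&i6:beq;xor ; pair
t=4 i7&i8:and;blt ; pair
t=5 i9:xor ; RAW r0
t=6 i10:st ; no-port MEM/MEM
t=7 i11&i12:ld;sub ; pair

CYCLES = 8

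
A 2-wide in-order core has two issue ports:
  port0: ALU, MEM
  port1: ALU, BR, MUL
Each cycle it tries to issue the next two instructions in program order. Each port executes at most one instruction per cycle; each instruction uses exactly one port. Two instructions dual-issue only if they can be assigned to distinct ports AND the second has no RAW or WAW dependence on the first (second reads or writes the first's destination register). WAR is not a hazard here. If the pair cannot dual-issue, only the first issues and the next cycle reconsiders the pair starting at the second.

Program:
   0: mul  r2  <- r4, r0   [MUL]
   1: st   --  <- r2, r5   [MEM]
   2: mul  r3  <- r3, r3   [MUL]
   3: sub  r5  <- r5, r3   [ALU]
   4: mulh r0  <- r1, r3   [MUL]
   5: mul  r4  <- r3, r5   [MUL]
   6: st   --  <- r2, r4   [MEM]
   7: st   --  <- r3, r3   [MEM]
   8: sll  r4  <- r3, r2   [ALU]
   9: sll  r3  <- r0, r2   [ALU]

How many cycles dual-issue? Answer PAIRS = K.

[0] i0  mul.MUL  -- RAW r2
[1] i1&i2  st.MEM+mul.MUL  -- pair
[2] i3&i4  sub.ALU+mulh.MUL  -- pair
[3] i5  mul.MUL  -- RAW r4
[4] i6  st.MEM  -- no-port MEM/MEM
[5] i7&i8  st.MEM+sll.ALU  -- pair
[6] i9  sll.ALU  -- tail

PAIRS = 3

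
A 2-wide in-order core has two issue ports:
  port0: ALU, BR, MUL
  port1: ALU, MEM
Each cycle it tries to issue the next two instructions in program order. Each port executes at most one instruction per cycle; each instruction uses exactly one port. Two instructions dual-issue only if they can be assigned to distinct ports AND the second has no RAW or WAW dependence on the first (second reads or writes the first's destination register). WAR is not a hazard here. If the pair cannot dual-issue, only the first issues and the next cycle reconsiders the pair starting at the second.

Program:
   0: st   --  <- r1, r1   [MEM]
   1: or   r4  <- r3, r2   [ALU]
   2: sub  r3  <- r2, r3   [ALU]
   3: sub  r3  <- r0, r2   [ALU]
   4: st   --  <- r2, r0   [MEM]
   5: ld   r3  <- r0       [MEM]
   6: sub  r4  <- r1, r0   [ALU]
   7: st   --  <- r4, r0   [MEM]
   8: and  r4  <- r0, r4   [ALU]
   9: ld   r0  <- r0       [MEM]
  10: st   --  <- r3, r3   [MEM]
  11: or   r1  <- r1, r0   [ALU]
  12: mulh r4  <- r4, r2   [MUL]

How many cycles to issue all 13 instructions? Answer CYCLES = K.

c0: i0&i1 st.MEM+or.ALU  pair
c1: i2 sub.ALU  WAW r3
c2: i3&i4 sub.ALU+st.MEM  pair
c3: i5&i6 ld.MEM+sub.ALU  pair
c4: i7&i8 st.MEM+and.ALU  pair
c5: i9 ld.MEM  no-port MEM/MEM
c6: i10&i11 st.MEM+or.ALU  pair
c7: i12 mulh.MUL  tail

CYCLES = 8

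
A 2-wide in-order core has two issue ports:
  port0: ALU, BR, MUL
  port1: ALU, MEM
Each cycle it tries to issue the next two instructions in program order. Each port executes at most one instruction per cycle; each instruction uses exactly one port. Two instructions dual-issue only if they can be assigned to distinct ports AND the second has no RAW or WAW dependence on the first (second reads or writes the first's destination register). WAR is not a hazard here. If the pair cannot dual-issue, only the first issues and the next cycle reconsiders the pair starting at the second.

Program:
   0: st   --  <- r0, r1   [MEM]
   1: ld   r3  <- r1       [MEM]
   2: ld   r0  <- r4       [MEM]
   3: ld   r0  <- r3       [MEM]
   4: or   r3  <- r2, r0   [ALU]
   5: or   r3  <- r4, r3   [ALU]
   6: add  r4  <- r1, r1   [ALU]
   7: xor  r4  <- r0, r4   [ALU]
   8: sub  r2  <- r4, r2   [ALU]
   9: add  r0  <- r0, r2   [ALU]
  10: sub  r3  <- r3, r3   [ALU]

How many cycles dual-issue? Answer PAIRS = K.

c0: i0 st.MEM  no-port MEM/MEM
c1: i1 ld.MEM  no-port MEM/MEM
c2: i2 ld.MEM  no-port MEM/MEM
c3: i3 ld.MEM  RAW r0
c4: i4 or.ALU  RAW+WAW r3
c5: i5/i6 or.ALU/add.ALU  dual
c6: i7 xor.ALU  RAW r4
c7: i8 sub.ALU  RAW r2
c8: i9/i10 add.ALU/sub.ALU  dual

PAIRS = 2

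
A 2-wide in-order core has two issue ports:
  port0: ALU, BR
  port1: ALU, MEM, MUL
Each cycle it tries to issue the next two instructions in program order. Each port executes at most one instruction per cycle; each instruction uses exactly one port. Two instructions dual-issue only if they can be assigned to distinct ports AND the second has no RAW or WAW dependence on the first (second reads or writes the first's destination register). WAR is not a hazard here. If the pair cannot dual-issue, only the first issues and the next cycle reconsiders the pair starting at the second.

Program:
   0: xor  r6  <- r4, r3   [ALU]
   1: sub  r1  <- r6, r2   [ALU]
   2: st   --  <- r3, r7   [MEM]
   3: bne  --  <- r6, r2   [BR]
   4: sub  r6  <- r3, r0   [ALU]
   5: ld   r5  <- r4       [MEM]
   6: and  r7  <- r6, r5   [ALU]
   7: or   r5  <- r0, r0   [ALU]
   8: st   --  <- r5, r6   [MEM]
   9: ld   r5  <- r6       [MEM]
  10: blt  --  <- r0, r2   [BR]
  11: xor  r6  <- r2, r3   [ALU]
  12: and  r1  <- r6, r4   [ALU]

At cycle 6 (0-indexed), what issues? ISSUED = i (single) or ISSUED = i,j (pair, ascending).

ISSUED = 9,10

#0 head=0: xor.ALU i0 RAW r6
#1 head=1: sub.ALU/st.MEM i1&i2 pair
#2 head=3: bne.BR/sub.ALU i3&i4 pair
#3 head=5: ld.MEM i5 RAW r5
#4 head=6: and.ALU/or.ALU i6&i7 pair
#5 head=8: st.MEM i8 no-port MEM/MEM
#6 head=9: ld.MEM/blt.BR i9&i10 pair
#7 head=11: xor.ALU i11 RAW r6
#8 head=12: and.ALU i12 tail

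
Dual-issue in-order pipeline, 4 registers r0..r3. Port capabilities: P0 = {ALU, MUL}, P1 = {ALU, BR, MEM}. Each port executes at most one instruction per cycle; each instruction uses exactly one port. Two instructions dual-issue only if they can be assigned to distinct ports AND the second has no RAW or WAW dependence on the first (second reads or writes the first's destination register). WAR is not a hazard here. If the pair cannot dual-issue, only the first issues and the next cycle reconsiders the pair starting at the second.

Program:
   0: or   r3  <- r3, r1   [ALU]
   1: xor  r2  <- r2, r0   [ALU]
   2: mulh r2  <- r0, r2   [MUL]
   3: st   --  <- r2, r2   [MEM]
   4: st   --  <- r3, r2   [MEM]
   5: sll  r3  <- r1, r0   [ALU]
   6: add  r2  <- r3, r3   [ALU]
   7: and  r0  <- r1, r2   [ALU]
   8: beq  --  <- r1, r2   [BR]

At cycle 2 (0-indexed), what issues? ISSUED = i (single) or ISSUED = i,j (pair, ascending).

[0] i0,i1  or/xor  -- dual
[1] i2  mulh  -- RAW r2
[2] i3  st  -- no-port MEM/MEM
[3] i4,i5  st/sll  -- dual
[4] i6  add  -- RAW r2
[5] i7,i8  and/beq  -- dual

ISSUED = 3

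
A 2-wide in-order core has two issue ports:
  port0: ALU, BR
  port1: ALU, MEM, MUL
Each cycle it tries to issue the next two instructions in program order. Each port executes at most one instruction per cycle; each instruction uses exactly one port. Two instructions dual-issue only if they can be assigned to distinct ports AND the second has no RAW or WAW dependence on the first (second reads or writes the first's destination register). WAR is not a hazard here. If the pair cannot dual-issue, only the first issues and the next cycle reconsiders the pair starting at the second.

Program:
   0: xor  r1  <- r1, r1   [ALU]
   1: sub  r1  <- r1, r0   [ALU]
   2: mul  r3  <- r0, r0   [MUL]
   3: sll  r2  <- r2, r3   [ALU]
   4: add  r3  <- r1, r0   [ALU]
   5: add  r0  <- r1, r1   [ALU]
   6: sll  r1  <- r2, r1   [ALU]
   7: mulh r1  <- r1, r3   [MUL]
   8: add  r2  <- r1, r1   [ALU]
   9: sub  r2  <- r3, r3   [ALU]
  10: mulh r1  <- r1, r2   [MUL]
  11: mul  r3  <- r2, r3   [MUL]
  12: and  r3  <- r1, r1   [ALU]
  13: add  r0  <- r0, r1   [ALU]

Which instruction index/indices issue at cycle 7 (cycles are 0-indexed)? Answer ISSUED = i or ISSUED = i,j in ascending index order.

[0] i0  xor  -- RAW+WAW r1
[1] i1,i2  sub/mul  -- pair
[2] i3,i4  sll/add  -- pair
[3] i5,i6  add/sll  -- pair
[4] i7  mulh  -- RAW r1
[5] i8  add  -- WAW r2
[6] i9  sub  -- RAW r2
[7] i10  mulh  -- no-port MUL/MUL
[8] i11  mul  -- WAW r3
[9] i12,i13  and/add  -- pair

ISSUED = 10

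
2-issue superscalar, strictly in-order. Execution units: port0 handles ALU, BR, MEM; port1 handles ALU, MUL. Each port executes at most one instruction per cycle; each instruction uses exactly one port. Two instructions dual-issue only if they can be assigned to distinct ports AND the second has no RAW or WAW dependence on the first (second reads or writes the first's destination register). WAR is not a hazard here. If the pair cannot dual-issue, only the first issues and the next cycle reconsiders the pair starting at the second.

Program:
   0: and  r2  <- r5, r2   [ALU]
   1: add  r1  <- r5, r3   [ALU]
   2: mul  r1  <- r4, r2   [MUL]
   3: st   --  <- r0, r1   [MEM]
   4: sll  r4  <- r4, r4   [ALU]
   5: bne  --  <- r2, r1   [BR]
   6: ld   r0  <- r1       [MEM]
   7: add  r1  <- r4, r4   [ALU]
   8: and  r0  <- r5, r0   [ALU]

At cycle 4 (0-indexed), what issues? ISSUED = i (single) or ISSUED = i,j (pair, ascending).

ISSUED = 6,7

[0] i0/i1  and.ALU+add.ALU  -- dual
[1] i2  mul.MUL  -- RAW r1
[2] i3/i4  st.MEM+sll.ALU  -- dual
[3] i5  bne.BR  -- no-port BR/MEM
[4] i6/i7  ld.MEM+add.ALU  -- dual
[5] i8  and.ALU  -- tail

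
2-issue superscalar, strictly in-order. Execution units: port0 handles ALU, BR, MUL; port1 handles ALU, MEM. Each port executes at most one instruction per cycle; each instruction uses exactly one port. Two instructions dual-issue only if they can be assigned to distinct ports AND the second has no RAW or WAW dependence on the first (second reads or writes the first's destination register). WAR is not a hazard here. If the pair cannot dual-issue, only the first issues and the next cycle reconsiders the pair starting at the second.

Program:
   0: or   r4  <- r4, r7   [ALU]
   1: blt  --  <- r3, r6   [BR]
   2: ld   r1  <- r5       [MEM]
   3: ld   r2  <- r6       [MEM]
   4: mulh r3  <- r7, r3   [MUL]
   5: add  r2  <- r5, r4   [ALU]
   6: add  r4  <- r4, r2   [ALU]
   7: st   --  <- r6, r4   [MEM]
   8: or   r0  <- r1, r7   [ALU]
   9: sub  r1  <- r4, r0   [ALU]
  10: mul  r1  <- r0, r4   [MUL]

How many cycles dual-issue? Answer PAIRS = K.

PAIRS = 3

[0] i0&i1  or.ALU blt.BR  -- dual
[1] i2  ld.MEM  -- no-port MEM/MEM
[2] i3&i4  ld.MEM mulh.MUL  -- dual
[3] i5  add.ALU  -- RAW r2
[4] i6  add.ALU  -- RAW r4
[5] i7&i8  st.MEM or.ALU  -- dual
[6] i9  sub.ALU  -- WAW r1
[7] i10  mul.MUL  -- tail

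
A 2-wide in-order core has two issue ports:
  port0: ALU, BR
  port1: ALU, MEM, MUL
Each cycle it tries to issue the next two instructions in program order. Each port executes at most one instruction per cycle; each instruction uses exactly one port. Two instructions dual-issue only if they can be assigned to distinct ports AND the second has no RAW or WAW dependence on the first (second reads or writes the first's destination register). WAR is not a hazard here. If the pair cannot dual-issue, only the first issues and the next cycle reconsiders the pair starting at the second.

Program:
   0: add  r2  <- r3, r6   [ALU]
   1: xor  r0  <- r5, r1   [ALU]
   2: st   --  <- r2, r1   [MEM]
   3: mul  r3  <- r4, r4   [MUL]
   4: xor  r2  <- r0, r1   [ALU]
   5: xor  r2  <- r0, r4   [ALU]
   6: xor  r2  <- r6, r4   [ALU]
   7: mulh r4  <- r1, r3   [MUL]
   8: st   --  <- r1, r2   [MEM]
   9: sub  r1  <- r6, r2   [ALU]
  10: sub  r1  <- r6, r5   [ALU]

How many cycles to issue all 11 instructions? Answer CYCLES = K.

CYCLES = 7

[0] i0/i1  add.ALU/xor.ALU  -- pair
[1] i2  st.MEM  -- no-port MEM/MUL
[2] i3/i4  mul.MUL/xor.ALU  -- pair
[3] i5  xor.ALU  -- WAW r2
[4] i6/i7  xor.ALU/mulh.MUL  -- pair
[5] i8/i9  st.MEM/sub.ALU  -- pair
[6] i10  sub.ALU  -- tail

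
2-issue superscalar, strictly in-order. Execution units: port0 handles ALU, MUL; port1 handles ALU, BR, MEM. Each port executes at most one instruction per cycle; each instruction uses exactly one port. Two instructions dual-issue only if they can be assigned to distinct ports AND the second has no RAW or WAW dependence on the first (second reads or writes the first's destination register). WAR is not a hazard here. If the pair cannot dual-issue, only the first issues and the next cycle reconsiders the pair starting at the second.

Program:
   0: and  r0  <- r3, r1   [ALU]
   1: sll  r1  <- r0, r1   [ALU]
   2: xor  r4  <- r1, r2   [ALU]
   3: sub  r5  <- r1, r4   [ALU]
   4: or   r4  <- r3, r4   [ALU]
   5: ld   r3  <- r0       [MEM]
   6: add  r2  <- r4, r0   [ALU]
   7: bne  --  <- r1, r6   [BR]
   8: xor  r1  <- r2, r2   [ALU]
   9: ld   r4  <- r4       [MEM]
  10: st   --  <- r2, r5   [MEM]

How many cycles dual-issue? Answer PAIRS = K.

PAIRS = 3

#0 head=0: and.ALU i0 RAW r0
#1 head=1: sll.ALU i1 RAW r1
#2 head=2: xor.ALU i2 RAW r4
#3 head=3: sub.ALU;or.ALU i3&i4 dual
#4 head=5: ld.MEM;add.ALU i5&i6 dual
#5 head=7: bne.BR;xor.ALU i7&i8 dual
#6 head=9: ld.MEM i9 no-port MEM/MEM
#7 head=10: st.MEM i10 tail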